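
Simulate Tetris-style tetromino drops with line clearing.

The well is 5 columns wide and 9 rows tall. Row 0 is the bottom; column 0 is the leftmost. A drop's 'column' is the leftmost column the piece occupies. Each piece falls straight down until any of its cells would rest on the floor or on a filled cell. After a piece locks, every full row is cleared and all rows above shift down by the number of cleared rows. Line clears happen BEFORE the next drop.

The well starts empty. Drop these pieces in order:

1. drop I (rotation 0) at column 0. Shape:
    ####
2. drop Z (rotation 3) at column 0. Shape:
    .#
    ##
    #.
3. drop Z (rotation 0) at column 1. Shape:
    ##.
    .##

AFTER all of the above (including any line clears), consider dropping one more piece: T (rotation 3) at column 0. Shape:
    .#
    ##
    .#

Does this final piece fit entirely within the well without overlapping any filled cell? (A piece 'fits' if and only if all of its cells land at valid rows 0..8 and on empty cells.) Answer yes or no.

Drop 1: I rot0 at col 0 lands with bottom-row=0; cleared 0 line(s) (total 0); column heights now [1 1 1 1 0], max=1
Drop 2: Z rot3 at col 0 lands with bottom-row=1; cleared 0 line(s) (total 0); column heights now [3 4 1 1 0], max=4
Drop 3: Z rot0 at col 1 lands with bottom-row=3; cleared 0 line(s) (total 0); column heights now [3 5 5 4 0], max=5
Test piece T rot3 at col 0 (width 2): heights before test = [3 5 5 4 0]; fits = True

Answer: yes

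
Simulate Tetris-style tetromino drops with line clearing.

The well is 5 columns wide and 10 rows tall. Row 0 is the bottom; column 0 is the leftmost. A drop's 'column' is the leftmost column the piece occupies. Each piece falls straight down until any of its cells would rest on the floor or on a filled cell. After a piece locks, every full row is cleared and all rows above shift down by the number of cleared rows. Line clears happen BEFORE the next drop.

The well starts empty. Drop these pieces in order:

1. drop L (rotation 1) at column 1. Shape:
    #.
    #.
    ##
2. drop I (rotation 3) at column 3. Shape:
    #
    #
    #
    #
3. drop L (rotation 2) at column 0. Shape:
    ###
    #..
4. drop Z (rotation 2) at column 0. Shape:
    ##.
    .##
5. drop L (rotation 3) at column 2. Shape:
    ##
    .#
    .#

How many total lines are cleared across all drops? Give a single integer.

Drop 1: L rot1 at col 1 lands with bottom-row=0; cleared 0 line(s) (total 0); column heights now [0 3 1 0 0], max=3
Drop 2: I rot3 at col 3 lands with bottom-row=0; cleared 0 line(s) (total 0); column heights now [0 3 1 4 0], max=4
Drop 3: L rot2 at col 0 lands with bottom-row=2; cleared 0 line(s) (total 0); column heights now [4 4 4 4 0], max=4
Drop 4: Z rot2 at col 0 lands with bottom-row=4; cleared 0 line(s) (total 0); column heights now [6 6 5 4 0], max=6
Drop 5: L rot3 at col 2 lands with bottom-row=4; cleared 0 line(s) (total 0); column heights now [6 6 7 7 0], max=7

Answer: 0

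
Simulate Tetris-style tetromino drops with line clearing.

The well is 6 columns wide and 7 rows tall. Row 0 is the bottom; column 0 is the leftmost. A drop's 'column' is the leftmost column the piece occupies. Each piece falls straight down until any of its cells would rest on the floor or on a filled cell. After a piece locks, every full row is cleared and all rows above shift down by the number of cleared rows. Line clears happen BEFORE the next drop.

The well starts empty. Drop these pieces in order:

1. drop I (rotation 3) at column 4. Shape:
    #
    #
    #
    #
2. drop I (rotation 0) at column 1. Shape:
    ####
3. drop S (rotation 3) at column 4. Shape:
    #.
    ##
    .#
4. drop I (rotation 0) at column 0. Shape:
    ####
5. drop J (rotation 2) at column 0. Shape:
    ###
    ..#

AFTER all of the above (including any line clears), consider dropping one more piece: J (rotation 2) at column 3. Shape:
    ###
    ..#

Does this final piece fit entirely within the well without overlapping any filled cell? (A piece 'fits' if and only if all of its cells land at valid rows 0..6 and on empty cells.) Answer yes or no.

Drop 1: I rot3 at col 4 lands with bottom-row=0; cleared 0 line(s) (total 0); column heights now [0 0 0 0 4 0], max=4
Drop 2: I rot0 at col 1 lands with bottom-row=4; cleared 0 line(s) (total 0); column heights now [0 5 5 5 5 0], max=5
Drop 3: S rot3 at col 4 lands with bottom-row=4; cleared 0 line(s) (total 0); column heights now [0 5 5 5 7 6], max=7
Drop 4: I rot0 at col 0 lands with bottom-row=5; cleared 1 line(s) (total 1); column heights now [0 5 5 5 6 5], max=6
Drop 5: J rot2 at col 0 lands with bottom-row=5; cleared 0 line(s) (total 1); column heights now [7 7 7 5 6 5], max=7
Test piece J rot2 at col 3 (width 3): heights before test = [7 7 7 5 6 5]; fits = True

Answer: yes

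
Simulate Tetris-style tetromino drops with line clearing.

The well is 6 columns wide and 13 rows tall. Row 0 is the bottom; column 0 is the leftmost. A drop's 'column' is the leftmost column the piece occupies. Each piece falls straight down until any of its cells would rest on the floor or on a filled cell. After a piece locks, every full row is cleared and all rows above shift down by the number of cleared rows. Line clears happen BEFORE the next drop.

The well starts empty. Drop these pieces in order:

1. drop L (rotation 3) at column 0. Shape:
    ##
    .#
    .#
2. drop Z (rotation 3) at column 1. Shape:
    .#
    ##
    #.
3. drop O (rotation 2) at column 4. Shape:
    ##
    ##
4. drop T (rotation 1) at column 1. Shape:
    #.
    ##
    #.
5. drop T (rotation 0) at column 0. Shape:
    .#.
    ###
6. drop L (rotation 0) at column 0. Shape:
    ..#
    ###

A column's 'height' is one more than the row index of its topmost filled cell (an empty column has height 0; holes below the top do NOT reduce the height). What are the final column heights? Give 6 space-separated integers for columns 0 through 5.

Drop 1: L rot3 at col 0 lands with bottom-row=0; cleared 0 line(s) (total 0); column heights now [3 3 0 0 0 0], max=3
Drop 2: Z rot3 at col 1 lands with bottom-row=3; cleared 0 line(s) (total 0); column heights now [3 5 6 0 0 0], max=6
Drop 3: O rot2 at col 4 lands with bottom-row=0; cleared 0 line(s) (total 0); column heights now [3 5 6 0 2 2], max=6
Drop 4: T rot1 at col 1 lands with bottom-row=5; cleared 0 line(s) (total 0); column heights now [3 8 7 0 2 2], max=8
Drop 5: T rot0 at col 0 lands with bottom-row=8; cleared 0 line(s) (total 0); column heights now [9 10 9 0 2 2], max=10
Drop 6: L rot0 at col 0 lands with bottom-row=10; cleared 0 line(s) (total 0); column heights now [11 11 12 0 2 2], max=12

Answer: 11 11 12 0 2 2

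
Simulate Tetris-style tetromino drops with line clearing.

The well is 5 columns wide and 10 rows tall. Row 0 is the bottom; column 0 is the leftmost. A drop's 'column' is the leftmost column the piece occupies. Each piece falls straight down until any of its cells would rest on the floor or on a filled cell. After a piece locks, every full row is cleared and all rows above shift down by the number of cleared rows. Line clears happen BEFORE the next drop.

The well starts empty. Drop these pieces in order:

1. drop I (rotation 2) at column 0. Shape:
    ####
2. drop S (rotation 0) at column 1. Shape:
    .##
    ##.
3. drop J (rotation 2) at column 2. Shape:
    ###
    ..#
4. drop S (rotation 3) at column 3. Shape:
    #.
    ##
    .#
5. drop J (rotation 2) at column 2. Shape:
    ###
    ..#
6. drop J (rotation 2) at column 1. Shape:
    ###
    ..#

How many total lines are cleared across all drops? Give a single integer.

Drop 1: I rot2 at col 0 lands with bottom-row=0; cleared 0 line(s) (total 0); column heights now [1 1 1 1 0], max=1
Drop 2: S rot0 at col 1 lands with bottom-row=1; cleared 0 line(s) (total 0); column heights now [1 2 3 3 0], max=3
Drop 3: J rot2 at col 2 lands with bottom-row=2; cleared 0 line(s) (total 0); column heights now [1 2 4 4 4], max=4
Drop 4: S rot3 at col 3 lands with bottom-row=4; cleared 0 line(s) (total 0); column heights now [1 2 4 7 6], max=7
Drop 5: J rot2 at col 2 lands with bottom-row=6; cleared 0 line(s) (total 0); column heights now [1 2 8 8 8], max=8
Drop 6: J rot2 at col 1 lands with bottom-row=8; cleared 0 line(s) (total 0); column heights now [1 10 10 10 8], max=10

Answer: 0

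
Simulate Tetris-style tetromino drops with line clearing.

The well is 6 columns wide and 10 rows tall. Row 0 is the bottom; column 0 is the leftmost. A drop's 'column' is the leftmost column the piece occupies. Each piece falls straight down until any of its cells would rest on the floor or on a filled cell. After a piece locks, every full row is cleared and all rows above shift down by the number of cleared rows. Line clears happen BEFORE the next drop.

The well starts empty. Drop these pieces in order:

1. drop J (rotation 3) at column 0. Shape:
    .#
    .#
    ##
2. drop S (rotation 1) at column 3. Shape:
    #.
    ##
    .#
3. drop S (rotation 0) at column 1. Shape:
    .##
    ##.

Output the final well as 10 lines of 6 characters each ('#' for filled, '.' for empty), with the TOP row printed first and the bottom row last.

Answer: ......
......
......
......
......
..##..
.##...
.#.#..
.#.##.
##..#.

Derivation:
Drop 1: J rot3 at col 0 lands with bottom-row=0; cleared 0 line(s) (total 0); column heights now [1 3 0 0 0 0], max=3
Drop 2: S rot1 at col 3 lands with bottom-row=0; cleared 0 line(s) (total 0); column heights now [1 3 0 3 2 0], max=3
Drop 3: S rot0 at col 1 lands with bottom-row=3; cleared 0 line(s) (total 0); column heights now [1 4 5 5 2 0], max=5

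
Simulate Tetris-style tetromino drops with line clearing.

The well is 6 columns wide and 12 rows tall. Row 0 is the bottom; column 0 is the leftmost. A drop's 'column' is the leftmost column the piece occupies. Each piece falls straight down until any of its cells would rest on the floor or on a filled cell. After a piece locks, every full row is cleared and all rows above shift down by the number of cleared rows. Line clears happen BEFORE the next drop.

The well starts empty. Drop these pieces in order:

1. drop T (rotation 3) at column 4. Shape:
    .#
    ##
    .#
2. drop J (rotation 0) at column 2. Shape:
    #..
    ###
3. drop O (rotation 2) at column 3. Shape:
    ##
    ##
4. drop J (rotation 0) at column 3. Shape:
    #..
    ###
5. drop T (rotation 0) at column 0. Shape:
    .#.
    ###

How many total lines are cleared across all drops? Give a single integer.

Drop 1: T rot3 at col 4 lands with bottom-row=0; cleared 0 line(s) (total 0); column heights now [0 0 0 0 2 3], max=3
Drop 2: J rot0 at col 2 lands with bottom-row=2; cleared 0 line(s) (total 0); column heights now [0 0 4 3 3 3], max=4
Drop 3: O rot2 at col 3 lands with bottom-row=3; cleared 0 line(s) (total 0); column heights now [0 0 4 5 5 3], max=5
Drop 4: J rot0 at col 3 lands with bottom-row=5; cleared 0 line(s) (total 0); column heights now [0 0 4 7 6 6], max=7
Drop 5: T rot0 at col 0 lands with bottom-row=4; cleared 0 line(s) (total 0); column heights now [5 6 5 7 6 6], max=7

Answer: 0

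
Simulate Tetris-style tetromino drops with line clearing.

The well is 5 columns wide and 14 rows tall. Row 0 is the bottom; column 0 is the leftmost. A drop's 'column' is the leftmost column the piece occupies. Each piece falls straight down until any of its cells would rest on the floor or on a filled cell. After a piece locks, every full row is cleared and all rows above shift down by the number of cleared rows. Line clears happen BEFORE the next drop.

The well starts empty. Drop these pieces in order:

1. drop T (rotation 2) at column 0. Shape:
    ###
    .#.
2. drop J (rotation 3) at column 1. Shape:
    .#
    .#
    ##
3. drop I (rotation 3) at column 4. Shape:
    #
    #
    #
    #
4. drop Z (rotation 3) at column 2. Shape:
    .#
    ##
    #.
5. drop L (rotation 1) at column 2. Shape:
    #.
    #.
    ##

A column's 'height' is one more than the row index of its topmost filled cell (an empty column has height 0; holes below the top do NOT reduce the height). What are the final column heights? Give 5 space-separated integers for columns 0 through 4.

Drop 1: T rot2 at col 0 lands with bottom-row=0; cleared 0 line(s) (total 0); column heights now [2 2 2 0 0], max=2
Drop 2: J rot3 at col 1 lands with bottom-row=2; cleared 0 line(s) (total 0); column heights now [2 3 5 0 0], max=5
Drop 3: I rot3 at col 4 lands with bottom-row=0; cleared 0 line(s) (total 0); column heights now [2 3 5 0 4], max=5
Drop 4: Z rot3 at col 2 lands with bottom-row=5; cleared 0 line(s) (total 0); column heights now [2 3 7 8 4], max=8
Drop 5: L rot1 at col 2 lands with bottom-row=8; cleared 0 line(s) (total 0); column heights now [2 3 11 9 4], max=11

Answer: 2 3 11 9 4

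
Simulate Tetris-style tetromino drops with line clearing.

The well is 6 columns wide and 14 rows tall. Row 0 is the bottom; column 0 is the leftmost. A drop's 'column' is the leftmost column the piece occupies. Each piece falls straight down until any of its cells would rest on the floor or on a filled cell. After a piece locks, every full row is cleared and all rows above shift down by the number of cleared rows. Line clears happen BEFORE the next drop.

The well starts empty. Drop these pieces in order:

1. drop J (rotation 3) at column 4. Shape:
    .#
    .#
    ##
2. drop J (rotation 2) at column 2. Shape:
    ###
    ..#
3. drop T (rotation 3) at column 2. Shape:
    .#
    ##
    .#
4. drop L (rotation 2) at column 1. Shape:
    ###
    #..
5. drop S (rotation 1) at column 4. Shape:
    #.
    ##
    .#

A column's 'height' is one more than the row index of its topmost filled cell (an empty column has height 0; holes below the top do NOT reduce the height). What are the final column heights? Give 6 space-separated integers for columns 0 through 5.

Drop 1: J rot3 at col 4 lands with bottom-row=0; cleared 0 line(s) (total 0); column heights now [0 0 0 0 1 3], max=3
Drop 2: J rot2 at col 2 lands with bottom-row=1; cleared 0 line(s) (total 0); column heights now [0 0 3 3 3 3], max=3
Drop 3: T rot3 at col 2 lands with bottom-row=3; cleared 0 line(s) (total 0); column heights now [0 0 5 6 3 3], max=6
Drop 4: L rot2 at col 1 lands with bottom-row=5; cleared 0 line(s) (total 0); column heights now [0 7 7 7 3 3], max=7
Drop 5: S rot1 at col 4 lands with bottom-row=3; cleared 0 line(s) (total 0); column heights now [0 7 7 7 6 5], max=7

Answer: 0 7 7 7 6 5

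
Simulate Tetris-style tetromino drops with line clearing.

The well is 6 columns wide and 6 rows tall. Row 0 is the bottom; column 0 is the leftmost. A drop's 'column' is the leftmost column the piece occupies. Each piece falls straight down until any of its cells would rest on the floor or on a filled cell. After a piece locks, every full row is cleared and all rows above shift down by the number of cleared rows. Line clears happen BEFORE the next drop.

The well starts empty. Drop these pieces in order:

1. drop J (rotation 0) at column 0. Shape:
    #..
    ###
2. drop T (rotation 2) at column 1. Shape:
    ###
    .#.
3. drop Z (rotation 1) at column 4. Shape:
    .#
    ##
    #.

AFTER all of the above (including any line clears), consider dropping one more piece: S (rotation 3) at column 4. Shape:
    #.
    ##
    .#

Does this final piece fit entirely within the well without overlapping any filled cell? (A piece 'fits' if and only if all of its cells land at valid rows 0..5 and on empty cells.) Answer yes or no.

Answer: yes

Derivation:
Drop 1: J rot0 at col 0 lands with bottom-row=0; cleared 0 line(s) (total 0); column heights now [2 1 1 0 0 0], max=2
Drop 2: T rot2 at col 1 lands with bottom-row=1; cleared 0 line(s) (total 0); column heights now [2 3 3 3 0 0], max=3
Drop 3: Z rot1 at col 4 lands with bottom-row=0; cleared 0 line(s) (total 0); column heights now [2 3 3 3 2 3], max=3
Test piece S rot3 at col 4 (width 2): heights before test = [2 3 3 3 2 3]; fits = True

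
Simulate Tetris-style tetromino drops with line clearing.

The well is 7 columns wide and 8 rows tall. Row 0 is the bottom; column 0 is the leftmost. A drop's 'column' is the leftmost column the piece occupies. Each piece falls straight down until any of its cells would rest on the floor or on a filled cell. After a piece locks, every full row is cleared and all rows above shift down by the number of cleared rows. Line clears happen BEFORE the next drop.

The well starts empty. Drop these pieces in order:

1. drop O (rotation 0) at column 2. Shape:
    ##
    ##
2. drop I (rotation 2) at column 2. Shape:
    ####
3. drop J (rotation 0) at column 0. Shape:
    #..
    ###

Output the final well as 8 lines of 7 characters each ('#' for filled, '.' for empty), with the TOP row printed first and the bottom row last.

Answer: .......
.......
.......
#......
###....
..####.
..##...
..##...

Derivation:
Drop 1: O rot0 at col 2 lands with bottom-row=0; cleared 0 line(s) (total 0); column heights now [0 0 2 2 0 0 0], max=2
Drop 2: I rot2 at col 2 lands with bottom-row=2; cleared 0 line(s) (total 0); column heights now [0 0 3 3 3 3 0], max=3
Drop 3: J rot0 at col 0 lands with bottom-row=3; cleared 0 line(s) (total 0); column heights now [5 4 4 3 3 3 0], max=5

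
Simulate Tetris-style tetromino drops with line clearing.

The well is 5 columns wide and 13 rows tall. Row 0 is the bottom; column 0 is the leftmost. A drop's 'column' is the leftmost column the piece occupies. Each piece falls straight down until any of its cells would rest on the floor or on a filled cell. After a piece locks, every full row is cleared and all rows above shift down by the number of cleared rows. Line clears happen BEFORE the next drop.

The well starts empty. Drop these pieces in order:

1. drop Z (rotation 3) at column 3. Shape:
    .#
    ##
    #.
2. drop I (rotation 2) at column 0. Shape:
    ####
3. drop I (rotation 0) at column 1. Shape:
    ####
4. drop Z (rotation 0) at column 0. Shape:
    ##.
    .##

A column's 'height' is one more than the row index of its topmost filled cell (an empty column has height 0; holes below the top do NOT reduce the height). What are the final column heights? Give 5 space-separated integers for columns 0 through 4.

Answer: 5 5 4 3 3

Derivation:
Drop 1: Z rot3 at col 3 lands with bottom-row=0; cleared 0 line(s) (total 0); column heights now [0 0 0 2 3], max=3
Drop 2: I rot2 at col 0 lands with bottom-row=2; cleared 1 line(s) (total 1); column heights now [0 0 0 2 2], max=2
Drop 3: I rot0 at col 1 lands with bottom-row=2; cleared 0 line(s) (total 1); column heights now [0 3 3 3 3], max=3
Drop 4: Z rot0 at col 0 lands with bottom-row=3; cleared 0 line(s) (total 1); column heights now [5 5 4 3 3], max=5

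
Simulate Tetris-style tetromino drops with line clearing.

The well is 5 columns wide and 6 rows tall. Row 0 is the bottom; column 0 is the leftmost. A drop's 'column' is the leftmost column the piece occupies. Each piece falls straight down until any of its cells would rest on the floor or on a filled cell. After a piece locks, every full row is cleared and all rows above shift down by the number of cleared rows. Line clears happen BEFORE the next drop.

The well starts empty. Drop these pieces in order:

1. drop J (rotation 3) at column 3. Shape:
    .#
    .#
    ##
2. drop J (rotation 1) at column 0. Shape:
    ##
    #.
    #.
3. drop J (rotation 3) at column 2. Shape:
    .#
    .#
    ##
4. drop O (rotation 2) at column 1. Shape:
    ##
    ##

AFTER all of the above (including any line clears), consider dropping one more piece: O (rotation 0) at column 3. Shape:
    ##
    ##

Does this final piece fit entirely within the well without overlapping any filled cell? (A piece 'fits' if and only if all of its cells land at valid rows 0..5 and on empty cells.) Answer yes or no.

Answer: yes

Derivation:
Drop 1: J rot3 at col 3 lands with bottom-row=0; cleared 0 line(s) (total 0); column heights now [0 0 0 1 3], max=3
Drop 2: J rot1 at col 0 lands with bottom-row=0; cleared 0 line(s) (total 0); column heights now [3 3 0 1 3], max=3
Drop 3: J rot3 at col 2 lands with bottom-row=1; cleared 0 line(s) (total 0); column heights now [3 3 2 4 3], max=4
Drop 4: O rot2 at col 1 lands with bottom-row=3; cleared 0 line(s) (total 0); column heights now [3 5 5 4 3], max=5
Test piece O rot0 at col 3 (width 2): heights before test = [3 5 5 4 3]; fits = True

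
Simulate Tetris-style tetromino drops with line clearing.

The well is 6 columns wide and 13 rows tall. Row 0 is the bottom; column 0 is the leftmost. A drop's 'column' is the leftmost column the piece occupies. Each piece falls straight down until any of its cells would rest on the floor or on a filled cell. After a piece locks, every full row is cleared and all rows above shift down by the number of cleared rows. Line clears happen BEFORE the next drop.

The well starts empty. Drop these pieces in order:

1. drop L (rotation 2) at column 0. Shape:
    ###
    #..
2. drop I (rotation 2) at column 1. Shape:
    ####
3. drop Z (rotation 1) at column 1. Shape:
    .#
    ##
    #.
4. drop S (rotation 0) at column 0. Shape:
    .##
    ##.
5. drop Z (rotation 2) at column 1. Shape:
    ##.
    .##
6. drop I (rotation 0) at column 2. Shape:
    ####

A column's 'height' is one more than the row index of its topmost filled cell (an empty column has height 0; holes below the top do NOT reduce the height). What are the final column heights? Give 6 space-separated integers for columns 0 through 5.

Drop 1: L rot2 at col 0 lands with bottom-row=0; cleared 0 line(s) (total 0); column heights now [2 2 2 0 0 0], max=2
Drop 2: I rot2 at col 1 lands with bottom-row=2; cleared 0 line(s) (total 0); column heights now [2 3 3 3 3 0], max=3
Drop 3: Z rot1 at col 1 lands with bottom-row=3; cleared 0 line(s) (total 0); column heights now [2 5 6 3 3 0], max=6
Drop 4: S rot0 at col 0 lands with bottom-row=5; cleared 0 line(s) (total 0); column heights now [6 7 7 3 3 0], max=7
Drop 5: Z rot2 at col 1 lands with bottom-row=7; cleared 0 line(s) (total 0); column heights now [6 9 9 8 3 0], max=9
Drop 6: I rot0 at col 2 lands with bottom-row=9; cleared 0 line(s) (total 0); column heights now [6 9 10 10 10 10], max=10

Answer: 6 9 10 10 10 10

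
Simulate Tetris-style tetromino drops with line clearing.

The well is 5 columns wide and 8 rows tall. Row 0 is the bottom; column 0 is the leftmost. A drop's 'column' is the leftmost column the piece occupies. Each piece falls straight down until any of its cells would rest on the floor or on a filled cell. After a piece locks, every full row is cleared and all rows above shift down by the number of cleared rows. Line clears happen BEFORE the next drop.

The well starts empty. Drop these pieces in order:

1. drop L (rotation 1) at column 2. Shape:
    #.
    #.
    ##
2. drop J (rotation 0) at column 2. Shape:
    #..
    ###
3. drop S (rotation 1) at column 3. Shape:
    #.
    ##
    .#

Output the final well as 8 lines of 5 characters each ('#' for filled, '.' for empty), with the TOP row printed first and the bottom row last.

Answer: .....
...#.
...##
..#.#
..###
..#..
..#..
..##.

Derivation:
Drop 1: L rot1 at col 2 lands with bottom-row=0; cleared 0 line(s) (total 0); column heights now [0 0 3 1 0], max=3
Drop 2: J rot0 at col 2 lands with bottom-row=3; cleared 0 line(s) (total 0); column heights now [0 0 5 4 4], max=5
Drop 3: S rot1 at col 3 lands with bottom-row=4; cleared 0 line(s) (total 0); column heights now [0 0 5 7 6], max=7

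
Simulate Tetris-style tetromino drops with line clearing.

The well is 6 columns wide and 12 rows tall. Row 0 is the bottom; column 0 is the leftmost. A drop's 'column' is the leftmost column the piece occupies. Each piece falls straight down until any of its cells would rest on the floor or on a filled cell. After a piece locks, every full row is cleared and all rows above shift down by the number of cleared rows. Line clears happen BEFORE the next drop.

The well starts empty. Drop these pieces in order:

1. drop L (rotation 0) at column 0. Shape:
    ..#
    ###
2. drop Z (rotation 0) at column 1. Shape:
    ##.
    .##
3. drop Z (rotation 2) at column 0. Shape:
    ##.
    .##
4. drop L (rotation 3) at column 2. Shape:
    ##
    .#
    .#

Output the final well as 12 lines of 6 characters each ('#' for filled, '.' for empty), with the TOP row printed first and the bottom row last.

Drop 1: L rot0 at col 0 lands with bottom-row=0; cleared 0 line(s) (total 0); column heights now [1 1 2 0 0 0], max=2
Drop 2: Z rot0 at col 1 lands with bottom-row=2; cleared 0 line(s) (total 0); column heights now [1 4 4 3 0 0], max=4
Drop 3: Z rot2 at col 0 lands with bottom-row=4; cleared 0 line(s) (total 0); column heights now [6 6 5 3 0 0], max=6
Drop 4: L rot3 at col 2 lands with bottom-row=3; cleared 0 line(s) (total 0); column heights now [6 6 6 6 0 0], max=6

Answer: ......
......
......
......
......
......
####..
.###..
.###..
..##..
..#...
###...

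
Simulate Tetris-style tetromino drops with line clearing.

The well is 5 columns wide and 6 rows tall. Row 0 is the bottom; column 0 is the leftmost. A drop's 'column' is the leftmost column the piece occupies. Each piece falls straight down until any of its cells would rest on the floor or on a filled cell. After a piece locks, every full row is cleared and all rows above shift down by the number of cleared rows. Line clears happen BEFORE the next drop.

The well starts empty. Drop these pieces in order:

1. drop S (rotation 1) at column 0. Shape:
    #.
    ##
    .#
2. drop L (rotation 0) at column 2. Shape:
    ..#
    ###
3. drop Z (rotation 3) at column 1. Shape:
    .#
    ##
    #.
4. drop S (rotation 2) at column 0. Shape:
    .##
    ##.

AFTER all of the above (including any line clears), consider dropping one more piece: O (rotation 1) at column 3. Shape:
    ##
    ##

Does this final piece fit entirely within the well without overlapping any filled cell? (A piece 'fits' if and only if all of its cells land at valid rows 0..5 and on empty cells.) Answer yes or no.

Answer: yes

Derivation:
Drop 1: S rot1 at col 0 lands with bottom-row=0; cleared 0 line(s) (total 0); column heights now [3 2 0 0 0], max=3
Drop 2: L rot0 at col 2 lands with bottom-row=0; cleared 0 line(s) (total 0); column heights now [3 2 1 1 2], max=3
Drop 3: Z rot3 at col 1 lands with bottom-row=2; cleared 0 line(s) (total 0); column heights now [3 4 5 1 2], max=5
Drop 4: S rot2 at col 0 lands with bottom-row=4; cleared 0 line(s) (total 0); column heights now [5 6 6 1 2], max=6
Test piece O rot1 at col 3 (width 2): heights before test = [5 6 6 1 2]; fits = True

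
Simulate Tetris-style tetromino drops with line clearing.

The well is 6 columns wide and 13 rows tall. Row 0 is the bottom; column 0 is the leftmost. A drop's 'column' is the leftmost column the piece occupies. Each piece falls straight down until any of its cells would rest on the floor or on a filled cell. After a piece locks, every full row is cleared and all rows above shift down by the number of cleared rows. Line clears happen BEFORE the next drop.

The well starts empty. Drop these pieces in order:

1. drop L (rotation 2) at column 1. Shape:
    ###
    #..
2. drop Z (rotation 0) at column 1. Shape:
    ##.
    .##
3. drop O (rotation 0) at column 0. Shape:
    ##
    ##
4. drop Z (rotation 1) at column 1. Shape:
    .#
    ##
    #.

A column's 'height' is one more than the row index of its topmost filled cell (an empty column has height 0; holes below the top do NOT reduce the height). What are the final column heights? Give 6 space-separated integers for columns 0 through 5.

Answer: 6 8 9 3 0 0

Derivation:
Drop 1: L rot2 at col 1 lands with bottom-row=0; cleared 0 line(s) (total 0); column heights now [0 2 2 2 0 0], max=2
Drop 2: Z rot0 at col 1 lands with bottom-row=2; cleared 0 line(s) (total 0); column heights now [0 4 4 3 0 0], max=4
Drop 3: O rot0 at col 0 lands with bottom-row=4; cleared 0 line(s) (total 0); column heights now [6 6 4 3 0 0], max=6
Drop 4: Z rot1 at col 1 lands with bottom-row=6; cleared 0 line(s) (total 0); column heights now [6 8 9 3 0 0], max=9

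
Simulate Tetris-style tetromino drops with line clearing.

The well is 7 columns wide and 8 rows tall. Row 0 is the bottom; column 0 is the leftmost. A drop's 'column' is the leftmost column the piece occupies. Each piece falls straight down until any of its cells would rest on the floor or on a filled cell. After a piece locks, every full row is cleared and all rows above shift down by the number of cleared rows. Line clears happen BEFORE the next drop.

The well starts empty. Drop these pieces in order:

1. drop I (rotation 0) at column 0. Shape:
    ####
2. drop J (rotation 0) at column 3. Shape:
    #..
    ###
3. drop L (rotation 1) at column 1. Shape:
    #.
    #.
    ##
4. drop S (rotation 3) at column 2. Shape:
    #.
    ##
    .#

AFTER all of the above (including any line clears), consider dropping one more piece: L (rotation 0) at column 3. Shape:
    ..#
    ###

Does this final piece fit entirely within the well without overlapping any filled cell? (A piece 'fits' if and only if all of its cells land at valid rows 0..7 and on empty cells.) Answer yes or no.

Answer: yes

Derivation:
Drop 1: I rot0 at col 0 lands with bottom-row=0; cleared 0 line(s) (total 0); column heights now [1 1 1 1 0 0 0], max=1
Drop 2: J rot0 at col 3 lands with bottom-row=1; cleared 0 line(s) (total 0); column heights now [1 1 1 3 2 2 0], max=3
Drop 3: L rot1 at col 1 lands with bottom-row=1; cleared 0 line(s) (total 0); column heights now [1 4 2 3 2 2 0], max=4
Drop 4: S rot3 at col 2 lands with bottom-row=3; cleared 0 line(s) (total 0); column heights now [1 4 6 5 2 2 0], max=6
Test piece L rot0 at col 3 (width 3): heights before test = [1 4 6 5 2 2 0]; fits = True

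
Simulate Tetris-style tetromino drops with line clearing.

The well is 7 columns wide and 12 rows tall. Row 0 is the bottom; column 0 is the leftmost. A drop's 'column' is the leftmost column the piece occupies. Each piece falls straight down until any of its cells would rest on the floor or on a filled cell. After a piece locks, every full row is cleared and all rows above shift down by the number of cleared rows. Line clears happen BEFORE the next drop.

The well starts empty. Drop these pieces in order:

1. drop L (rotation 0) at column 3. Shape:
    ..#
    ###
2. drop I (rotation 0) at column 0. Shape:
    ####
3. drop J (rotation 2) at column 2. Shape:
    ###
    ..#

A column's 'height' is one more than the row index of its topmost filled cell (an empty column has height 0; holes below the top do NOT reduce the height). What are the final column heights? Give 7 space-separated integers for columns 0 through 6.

Drop 1: L rot0 at col 3 lands with bottom-row=0; cleared 0 line(s) (total 0); column heights now [0 0 0 1 1 2 0], max=2
Drop 2: I rot0 at col 0 lands with bottom-row=1; cleared 0 line(s) (total 0); column heights now [2 2 2 2 1 2 0], max=2
Drop 3: J rot2 at col 2 lands with bottom-row=1; cleared 0 line(s) (total 0); column heights now [2 2 3 3 3 2 0], max=3

Answer: 2 2 3 3 3 2 0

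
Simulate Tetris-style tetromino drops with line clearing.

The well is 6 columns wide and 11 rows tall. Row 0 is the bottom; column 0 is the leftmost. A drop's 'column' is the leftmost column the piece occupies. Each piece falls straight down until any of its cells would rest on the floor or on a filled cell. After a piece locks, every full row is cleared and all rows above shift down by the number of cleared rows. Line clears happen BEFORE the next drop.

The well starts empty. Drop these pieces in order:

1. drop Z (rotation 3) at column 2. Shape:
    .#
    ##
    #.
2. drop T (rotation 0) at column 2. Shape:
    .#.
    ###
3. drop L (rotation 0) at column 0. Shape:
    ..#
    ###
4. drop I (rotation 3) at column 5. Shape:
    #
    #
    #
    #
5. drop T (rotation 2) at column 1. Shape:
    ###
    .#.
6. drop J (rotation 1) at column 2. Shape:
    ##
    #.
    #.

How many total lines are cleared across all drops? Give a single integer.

Drop 1: Z rot3 at col 2 lands with bottom-row=0; cleared 0 line(s) (total 0); column heights now [0 0 2 3 0 0], max=3
Drop 2: T rot0 at col 2 lands with bottom-row=3; cleared 0 line(s) (total 0); column heights now [0 0 4 5 4 0], max=5
Drop 3: L rot0 at col 0 lands with bottom-row=4; cleared 0 line(s) (total 0); column heights now [5 5 6 5 4 0], max=6
Drop 4: I rot3 at col 5 lands with bottom-row=0; cleared 0 line(s) (total 0); column heights now [5 5 6 5 4 4], max=6
Drop 5: T rot2 at col 1 lands with bottom-row=6; cleared 0 line(s) (total 0); column heights now [5 8 8 8 4 4], max=8
Drop 6: J rot1 at col 2 lands with bottom-row=8; cleared 0 line(s) (total 0); column heights now [5 8 11 11 4 4], max=11

Answer: 0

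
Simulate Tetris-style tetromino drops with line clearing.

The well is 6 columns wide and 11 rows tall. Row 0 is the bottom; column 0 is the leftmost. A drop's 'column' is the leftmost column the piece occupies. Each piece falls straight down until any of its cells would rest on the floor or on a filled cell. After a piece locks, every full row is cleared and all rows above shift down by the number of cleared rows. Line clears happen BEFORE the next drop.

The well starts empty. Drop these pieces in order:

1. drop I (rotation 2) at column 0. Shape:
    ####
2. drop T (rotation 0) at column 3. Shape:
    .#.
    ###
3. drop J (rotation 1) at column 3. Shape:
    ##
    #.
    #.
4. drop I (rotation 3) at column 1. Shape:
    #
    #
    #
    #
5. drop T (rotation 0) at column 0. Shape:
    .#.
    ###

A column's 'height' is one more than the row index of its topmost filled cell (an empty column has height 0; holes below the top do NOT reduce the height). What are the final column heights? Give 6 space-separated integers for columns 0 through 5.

Drop 1: I rot2 at col 0 lands with bottom-row=0; cleared 0 line(s) (total 0); column heights now [1 1 1 1 0 0], max=1
Drop 2: T rot0 at col 3 lands with bottom-row=1; cleared 0 line(s) (total 0); column heights now [1 1 1 2 3 2], max=3
Drop 3: J rot1 at col 3 lands with bottom-row=2; cleared 0 line(s) (total 0); column heights now [1 1 1 5 5 2], max=5
Drop 4: I rot3 at col 1 lands with bottom-row=1; cleared 0 line(s) (total 0); column heights now [1 5 1 5 5 2], max=5
Drop 5: T rot0 at col 0 lands with bottom-row=5; cleared 0 line(s) (total 0); column heights now [6 7 6 5 5 2], max=7

Answer: 6 7 6 5 5 2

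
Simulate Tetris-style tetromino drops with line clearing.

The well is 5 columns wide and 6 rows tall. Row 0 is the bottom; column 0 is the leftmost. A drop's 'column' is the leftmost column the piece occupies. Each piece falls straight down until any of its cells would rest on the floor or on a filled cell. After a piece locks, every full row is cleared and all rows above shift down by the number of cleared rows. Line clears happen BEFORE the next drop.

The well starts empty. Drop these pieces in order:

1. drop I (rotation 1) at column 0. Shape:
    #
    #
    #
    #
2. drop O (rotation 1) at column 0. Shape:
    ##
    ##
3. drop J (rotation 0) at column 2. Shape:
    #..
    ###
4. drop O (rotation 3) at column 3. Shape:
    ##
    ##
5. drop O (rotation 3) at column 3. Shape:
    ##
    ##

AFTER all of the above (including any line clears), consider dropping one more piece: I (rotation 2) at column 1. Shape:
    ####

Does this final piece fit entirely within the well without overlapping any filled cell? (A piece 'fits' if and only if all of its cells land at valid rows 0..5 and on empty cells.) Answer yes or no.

Drop 1: I rot1 at col 0 lands with bottom-row=0; cleared 0 line(s) (total 0); column heights now [4 0 0 0 0], max=4
Drop 2: O rot1 at col 0 lands with bottom-row=4; cleared 0 line(s) (total 0); column heights now [6 6 0 0 0], max=6
Drop 3: J rot0 at col 2 lands with bottom-row=0; cleared 0 line(s) (total 0); column heights now [6 6 2 1 1], max=6
Drop 4: O rot3 at col 3 lands with bottom-row=1; cleared 0 line(s) (total 0); column heights now [6 6 2 3 3], max=6
Drop 5: O rot3 at col 3 lands with bottom-row=3; cleared 0 line(s) (total 0); column heights now [6 6 2 5 5], max=6
Test piece I rot2 at col 1 (width 4): heights before test = [6 6 2 5 5]; fits = False

Answer: no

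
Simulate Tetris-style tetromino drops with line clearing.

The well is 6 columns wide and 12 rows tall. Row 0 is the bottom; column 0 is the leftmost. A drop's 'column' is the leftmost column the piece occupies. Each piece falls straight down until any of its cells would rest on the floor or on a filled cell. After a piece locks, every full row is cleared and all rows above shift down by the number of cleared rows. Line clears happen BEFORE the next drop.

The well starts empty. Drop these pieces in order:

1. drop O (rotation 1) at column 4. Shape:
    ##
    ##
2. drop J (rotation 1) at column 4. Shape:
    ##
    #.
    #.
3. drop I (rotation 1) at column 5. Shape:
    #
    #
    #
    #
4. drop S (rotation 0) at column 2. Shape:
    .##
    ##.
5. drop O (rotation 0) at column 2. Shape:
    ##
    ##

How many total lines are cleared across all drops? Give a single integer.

Answer: 0

Derivation:
Drop 1: O rot1 at col 4 lands with bottom-row=0; cleared 0 line(s) (total 0); column heights now [0 0 0 0 2 2], max=2
Drop 2: J rot1 at col 4 lands with bottom-row=2; cleared 0 line(s) (total 0); column heights now [0 0 0 0 5 5], max=5
Drop 3: I rot1 at col 5 lands with bottom-row=5; cleared 0 line(s) (total 0); column heights now [0 0 0 0 5 9], max=9
Drop 4: S rot0 at col 2 lands with bottom-row=4; cleared 0 line(s) (total 0); column heights now [0 0 5 6 6 9], max=9
Drop 5: O rot0 at col 2 lands with bottom-row=6; cleared 0 line(s) (total 0); column heights now [0 0 8 8 6 9], max=9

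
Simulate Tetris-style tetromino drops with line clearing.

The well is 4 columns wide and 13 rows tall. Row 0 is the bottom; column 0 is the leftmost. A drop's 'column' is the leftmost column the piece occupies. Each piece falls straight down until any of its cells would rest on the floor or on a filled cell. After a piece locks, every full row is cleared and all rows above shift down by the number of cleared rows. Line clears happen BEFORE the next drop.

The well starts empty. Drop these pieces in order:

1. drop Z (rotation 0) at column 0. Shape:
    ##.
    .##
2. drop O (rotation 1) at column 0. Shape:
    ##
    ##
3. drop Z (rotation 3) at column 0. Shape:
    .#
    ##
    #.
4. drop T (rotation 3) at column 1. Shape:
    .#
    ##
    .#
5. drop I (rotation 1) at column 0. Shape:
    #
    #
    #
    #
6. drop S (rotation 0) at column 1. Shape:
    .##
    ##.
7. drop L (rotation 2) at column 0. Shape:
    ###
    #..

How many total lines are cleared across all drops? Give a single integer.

Answer: 0

Derivation:
Drop 1: Z rot0 at col 0 lands with bottom-row=0; cleared 0 line(s) (total 0); column heights now [2 2 1 0], max=2
Drop 2: O rot1 at col 0 lands with bottom-row=2; cleared 0 line(s) (total 0); column heights now [4 4 1 0], max=4
Drop 3: Z rot3 at col 0 lands with bottom-row=4; cleared 0 line(s) (total 0); column heights now [6 7 1 0], max=7
Drop 4: T rot3 at col 1 lands with bottom-row=6; cleared 0 line(s) (total 0); column heights now [6 8 9 0], max=9
Drop 5: I rot1 at col 0 lands with bottom-row=6; cleared 0 line(s) (total 0); column heights now [10 8 9 0], max=10
Drop 6: S rot0 at col 1 lands with bottom-row=9; cleared 0 line(s) (total 0); column heights now [10 10 11 11], max=11
Drop 7: L rot2 at col 0 lands with bottom-row=10; cleared 0 line(s) (total 0); column heights now [12 12 12 11], max=12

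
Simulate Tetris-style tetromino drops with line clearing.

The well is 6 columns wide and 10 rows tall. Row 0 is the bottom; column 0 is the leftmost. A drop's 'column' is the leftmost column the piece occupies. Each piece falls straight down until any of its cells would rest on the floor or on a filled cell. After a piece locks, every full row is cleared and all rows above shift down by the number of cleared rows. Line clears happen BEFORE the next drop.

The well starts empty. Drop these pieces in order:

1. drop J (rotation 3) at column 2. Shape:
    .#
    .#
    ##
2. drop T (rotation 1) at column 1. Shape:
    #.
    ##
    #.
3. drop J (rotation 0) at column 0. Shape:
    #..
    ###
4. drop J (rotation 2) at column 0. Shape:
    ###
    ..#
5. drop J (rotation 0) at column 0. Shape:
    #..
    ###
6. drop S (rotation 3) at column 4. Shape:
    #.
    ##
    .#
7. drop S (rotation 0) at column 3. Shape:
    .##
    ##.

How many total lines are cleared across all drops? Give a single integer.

Answer: 0

Derivation:
Drop 1: J rot3 at col 2 lands with bottom-row=0; cleared 0 line(s) (total 0); column heights now [0 0 1 3 0 0], max=3
Drop 2: T rot1 at col 1 lands with bottom-row=0; cleared 0 line(s) (total 0); column heights now [0 3 2 3 0 0], max=3
Drop 3: J rot0 at col 0 lands with bottom-row=3; cleared 0 line(s) (total 0); column heights now [5 4 4 3 0 0], max=5
Drop 4: J rot2 at col 0 lands with bottom-row=4; cleared 0 line(s) (total 0); column heights now [6 6 6 3 0 0], max=6
Drop 5: J rot0 at col 0 lands with bottom-row=6; cleared 0 line(s) (total 0); column heights now [8 7 7 3 0 0], max=8
Drop 6: S rot3 at col 4 lands with bottom-row=0; cleared 0 line(s) (total 0); column heights now [8 7 7 3 3 2], max=8
Drop 7: S rot0 at col 3 lands with bottom-row=3; cleared 0 line(s) (total 0); column heights now [8 7 7 4 5 5], max=8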